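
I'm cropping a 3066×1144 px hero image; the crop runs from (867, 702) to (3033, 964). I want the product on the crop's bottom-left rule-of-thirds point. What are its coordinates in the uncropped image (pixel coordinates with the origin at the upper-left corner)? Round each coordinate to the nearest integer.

Crop width = 3033 − 867 = 2166 px; one third is 722.00 px.
Crop height = 964 − 702 = 262 px; one third is 87.33 px.
The bottom-left point is one-third across and two-thirds down within the crop:
x = 867 + 1 × 722.00 ≈ 1589; y = 702 + 2 × 87.33 ≈ 877.

x = 1589 px, y = 877 px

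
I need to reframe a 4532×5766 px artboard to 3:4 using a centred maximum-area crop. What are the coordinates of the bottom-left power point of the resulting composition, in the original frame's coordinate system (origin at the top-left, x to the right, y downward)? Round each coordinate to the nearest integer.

(1545, 3844)

4532/5766 > 3/4, so the 3:4 crop keeps the full height 5766 and trims width to 5766 × 3/4 = 4324.50 px.
Left offset = (4532 − 4324.50)/2 = 103.75 px; top offset = 0.
Bottom-left is one-third across and two-thirds down within the crop:
x = 103.75 + 1 × 4324.50/3 ≈ 1545; y = 0.00 + 2 × 5766.00/3 ≈ 3844.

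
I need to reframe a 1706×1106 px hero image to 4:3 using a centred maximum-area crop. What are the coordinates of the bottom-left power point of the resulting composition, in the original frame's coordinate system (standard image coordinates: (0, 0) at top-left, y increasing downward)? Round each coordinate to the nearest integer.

1706/1106 > 4/3, so the 4:3 crop keeps the full height 1106 and trims width to 1106 × 4/3 = 1474.67 px.
Left offset = (1706 − 1474.67)/2 = 115.67 px; top offset = 0.
Bottom-left is one-third across and two-thirds down within the crop:
x = 115.67 + 1 × 1474.67/3 ≈ 607; y = 0.00 + 2 × 1106.00/3 ≈ 737.

(607, 737)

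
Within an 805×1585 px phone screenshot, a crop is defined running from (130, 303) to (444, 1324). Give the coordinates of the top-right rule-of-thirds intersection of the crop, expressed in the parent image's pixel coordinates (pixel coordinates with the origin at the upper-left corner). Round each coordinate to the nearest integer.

(339, 643)

Crop width = 444 − 130 = 314 px; one third is 104.67 px.
Crop height = 1324 − 303 = 1021 px; one third is 340.33 px.
The top-right point is two-thirds across and one-third down within the crop:
x = 130 + 2 × 104.67 ≈ 339; y = 303 + 1 × 340.33 ≈ 643.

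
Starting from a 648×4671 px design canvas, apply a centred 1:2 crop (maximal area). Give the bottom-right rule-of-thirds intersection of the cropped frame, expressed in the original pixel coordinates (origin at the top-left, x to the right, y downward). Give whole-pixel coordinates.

x = 432 px, y = 2552 px

648/4671 < 1/2, so the 1:2 crop keeps the full width 648 and trims height to 648 × 2/1 = 1296.00 px.
Top offset = (4671 − 1296.00)/2 = 1687.50 px; left offset = 0.
Bottom-right is two-thirds across and two-thirds down within the crop:
x = 0.00 + 2 × 648.00/3 ≈ 432; y = 1687.50 + 2 × 1296.00/3 ≈ 2552.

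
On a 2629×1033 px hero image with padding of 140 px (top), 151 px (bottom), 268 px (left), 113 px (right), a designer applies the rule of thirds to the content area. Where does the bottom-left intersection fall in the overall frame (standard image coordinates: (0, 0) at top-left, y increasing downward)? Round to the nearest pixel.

Content width = 2629 − 268 − 113 = 2248 px; content height = 1033 − 140 − 151 = 742 px.
Bottom-left is one-third across and two-thirds down within the content area.
x = 268 + 1 × 2248/3 = 268 + 749.33 ≈ 1017
y = 140 + 2 × 742/3 = 140 + 494.67 ≈ 635

(1017, 635)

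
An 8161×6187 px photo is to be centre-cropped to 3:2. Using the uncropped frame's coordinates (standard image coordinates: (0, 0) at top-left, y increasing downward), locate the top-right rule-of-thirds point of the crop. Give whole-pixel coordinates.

x = 5441 px, y = 2187 px

8161/6187 < 3/2, so the 3:2 crop keeps the full width 8161 and trims height to 8161 × 2/3 = 5440.67 px.
Top offset = (6187 − 5440.67)/2 = 373.17 px; left offset = 0.
Top-right is two-thirds across and one-third down within the crop:
x = 0.00 + 2 × 8161.00/3 ≈ 5441; y = 373.17 + 1 × 5440.67/3 ≈ 2187.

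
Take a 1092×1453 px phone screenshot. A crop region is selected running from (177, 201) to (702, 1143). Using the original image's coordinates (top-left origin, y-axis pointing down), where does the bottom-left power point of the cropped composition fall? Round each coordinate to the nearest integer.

Crop width = 702 − 177 = 525 px; one third is 175.00 px.
Crop height = 1143 − 201 = 942 px; one third is 314.00 px.
The bottom-left point is one-third across and two-thirds down within the crop:
x = 177 + 1 × 175.00 ≈ 352; y = 201 + 2 × 314.00 ≈ 829.

(352, 829)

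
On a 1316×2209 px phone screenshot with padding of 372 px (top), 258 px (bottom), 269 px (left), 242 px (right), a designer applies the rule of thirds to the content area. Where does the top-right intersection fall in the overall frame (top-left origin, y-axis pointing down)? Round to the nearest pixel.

x = 806 px, y = 898 px

Content width = 1316 − 269 − 242 = 805 px; content height = 2209 − 372 − 258 = 1579 px.
Top-right is two-thirds across and one-third down within the content area.
x = 269 + 2 × 805/3 = 269 + 536.67 ≈ 806
y = 372 + 1 × 1579/3 = 372 + 526.33 ≈ 898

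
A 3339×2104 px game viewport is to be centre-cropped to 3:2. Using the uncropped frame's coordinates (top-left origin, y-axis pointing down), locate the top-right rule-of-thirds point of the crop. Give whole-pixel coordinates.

(2196, 701)

3339/2104 > 3/2, so the 3:2 crop keeps the full height 2104 and trims width to 2104 × 3/2 = 3156.00 px.
Left offset = (3339 − 3156.00)/2 = 91.50 px; top offset = 0.
Top-right is two-thirds across and one-third down within the crop:
x = 91.50 + 2 × 3156.00/3 ≈ 2196; y = 0.00 + 1 × 2104.00/3 ≈ 701.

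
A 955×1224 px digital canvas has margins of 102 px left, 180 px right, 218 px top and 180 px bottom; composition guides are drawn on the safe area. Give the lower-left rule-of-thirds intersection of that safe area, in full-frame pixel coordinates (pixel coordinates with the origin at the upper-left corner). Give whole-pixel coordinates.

(326, 769)

Content width = 955 − 102 − 180 = 673 px; content height = 1224 − 218 − 180 = 826 px.
Lower-left is one-third across and two-thirds down within the safe area.
x = 102 + 1 × 673/3 = 102 + 224.33 ≈ 326
y = 218 + 2 × 826/3 = 218 + 550.67 ≈ 769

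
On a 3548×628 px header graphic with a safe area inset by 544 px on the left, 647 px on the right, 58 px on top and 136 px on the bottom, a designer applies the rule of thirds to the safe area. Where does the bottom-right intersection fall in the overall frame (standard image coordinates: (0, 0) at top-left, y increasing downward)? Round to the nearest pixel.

(2115, 347)

Content width = 3548 − 544 − 647 = 2357 px; content height = 628 − 58 − 136 = 434 px.
Bottom-right is two-thirds across and two-thirds down within the safe area.
x = 544 + 2 × 2357/3 = 544 + 1571.33 ≈ 2115
y = 58 + 2 × 434/3 = 58 + 289.33 ≈ 347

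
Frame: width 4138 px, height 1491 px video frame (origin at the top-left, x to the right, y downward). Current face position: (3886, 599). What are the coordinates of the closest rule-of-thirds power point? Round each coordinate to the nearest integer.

(2759, 497)

Third lines: x ∈ {1379, 2759}, y ∈ {497, 994}.
3886 is closer to x = 2759; 599 is closer to y = 497.
So the nearest intersection is the upper-right power point.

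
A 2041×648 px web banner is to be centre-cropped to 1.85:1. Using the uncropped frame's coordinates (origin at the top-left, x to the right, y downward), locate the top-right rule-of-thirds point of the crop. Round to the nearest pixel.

(1220, 216)

2041/648 > 1.85/1, so the 1.85:1 crop keeps the full height 648 and trims width to 648 × 1.85/1 = 1198.80 px.
Left offset = (2041 − 1198.80)/2 = 421.10 px; top offset = 0.
Top-right is two-thirds across and one-third down within the crop:
x = 421.10 + 2 × 1198.80/3 ≈ 1220; y = 0.00 + 1 × 648.00/3 ≈ 216.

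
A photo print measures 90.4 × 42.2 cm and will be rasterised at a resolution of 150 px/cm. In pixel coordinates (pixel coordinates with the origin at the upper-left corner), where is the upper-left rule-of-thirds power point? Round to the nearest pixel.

(4520, 2110)

In pixels the canvas is 90.4 × 150 = 13560 wide and 42.2 × 150 = 6330 tall.
The upper-left point is one-third across and one-third down:
x = 1 × 13560/3 ≈ 4520; y = 1 × 6330/3 ≈ 2110.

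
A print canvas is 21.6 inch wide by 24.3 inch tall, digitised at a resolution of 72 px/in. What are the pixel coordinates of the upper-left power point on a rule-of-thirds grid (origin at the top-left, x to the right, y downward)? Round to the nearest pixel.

x = 518 px, y = 583 px

In pixels the canvas is 21.6 × 72 = 1555.2 wide and 24.3 × 72 = 1749.6 tall.
The upper-left point is one-third across and one-third down:
x = 1 × 1555.2/3 ≈ 518; y = 1 × 1749.6/3 ≈ 583.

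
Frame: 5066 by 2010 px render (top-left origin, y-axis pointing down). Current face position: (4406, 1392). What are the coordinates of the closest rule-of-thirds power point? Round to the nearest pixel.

x = 3377 px, y = 1340 px

Third lines: x ∈ {1689, 3377}, y ∈ {670, 1340}.
4406 is closer to x = 3377; 1392 is closer to y = 1340.
So the nearest intersection is the lower-right power point.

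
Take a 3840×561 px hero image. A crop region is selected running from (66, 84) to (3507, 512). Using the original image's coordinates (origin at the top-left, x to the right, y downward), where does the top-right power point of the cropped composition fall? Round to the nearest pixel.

Crop width = 3507 − 66 = 3441 px; one third is 1147.00 px.
Crop height = 512 − 84 = 428 px; one third is 142.67 px.
The top-right point is two-thirds across and one-third down within the crop:
x = 66 + 2 × 1147.00 ≈ 2360; y = 84 + 1 × 142.67 ≈ 227.

(2360, 227)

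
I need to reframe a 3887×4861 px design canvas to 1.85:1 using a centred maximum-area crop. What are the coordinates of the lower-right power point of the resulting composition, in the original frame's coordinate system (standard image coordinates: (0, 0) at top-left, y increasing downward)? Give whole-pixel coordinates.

3887/4861 < 1.85/1, so the 1.85:1 crop keeps the full width 3887 and trims height to 3887 × 1/1.85 = 2101.08 px.
Top offset = (4861 − 2101.08)/2 = 1379.96 px; left offset = 0.
Lower-right is two-thirds across and two-thirds down within the crop:
x = 0.00 + 2 × 3887.00/3 ≈ 2591; y = 1379.96 + 2 × 2101.08/3 ≈ 2781.

(2591, 2781)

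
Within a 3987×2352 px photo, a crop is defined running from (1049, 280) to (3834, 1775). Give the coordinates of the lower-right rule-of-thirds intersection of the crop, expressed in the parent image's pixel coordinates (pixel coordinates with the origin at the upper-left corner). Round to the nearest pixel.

x = 2906 px, y = 1277 px

Crop width = 3834 − 1049 = 2785 px; one third is 928.33 px.
Crop height = 1775 − 280 = 1495 px; one third is 498.33 px.
The lower-right point is two-thirds across and two-thirds down within the crop:
x = 1049 + 2 × 928.33 ≈ 2906; y = 280 + 2 × 498.33 ≈ 1277.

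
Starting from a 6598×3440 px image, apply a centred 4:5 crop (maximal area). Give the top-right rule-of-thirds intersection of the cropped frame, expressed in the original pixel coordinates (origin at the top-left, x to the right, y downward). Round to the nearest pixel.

6598/3440 > 4/5, so the 4:5 crop keeps the full height 3440 and trims width to 3440 × 4/5 = 2752.00 px.
Left offset = (6598 − 2752.00)/2 = 1923.00 px; top offset = 0.
Top-right is two-thirds across and one-third down within the crop:
x = 1923.00 + 2 × 2752.00/3 ≈ 3758; y = 0.00 + 1 × 3440.00/3 ≈ 1147.

x = 3758 px, y = 1147 px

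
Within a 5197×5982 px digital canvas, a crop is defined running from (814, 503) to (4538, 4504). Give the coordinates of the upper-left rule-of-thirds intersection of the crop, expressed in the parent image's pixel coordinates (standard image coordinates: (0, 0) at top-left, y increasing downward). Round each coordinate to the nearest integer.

Crop width = 4538 − 814 = 3724 px; one third is 1241.33 px.
Crop height = 4504 − 503 = 4001 px; one third is 1333.67 px.
The upper-left point is one-third across and one-third down within the crop:
x = 814 + 1 × 1241.33 ≈ 2055; y = 503 + 1 × 1333.67 ≈ 1837.

(2055, 1837)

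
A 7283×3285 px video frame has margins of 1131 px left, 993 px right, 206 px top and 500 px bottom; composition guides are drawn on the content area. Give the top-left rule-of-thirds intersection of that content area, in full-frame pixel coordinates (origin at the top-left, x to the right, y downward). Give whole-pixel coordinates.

(2851, 1066)

Content width = 7283 − 1131 − 993 = 5159 px; content height = 3285 − 206 − 500 = 2579 px.
Top-left is one-third across and one-third down within the content area.
x = 1131 + 1 × 5159/3 = 1131 + 1719.67 ≈ 2851
y = 206 + 1 × 2579/3 = 206 + 859.67 ≈ 1066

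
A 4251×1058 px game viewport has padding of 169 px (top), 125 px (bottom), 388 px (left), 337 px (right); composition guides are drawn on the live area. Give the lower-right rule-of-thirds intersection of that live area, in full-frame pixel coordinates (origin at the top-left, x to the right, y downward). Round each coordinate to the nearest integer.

x = 2739 px, y = 678 px

Content width = 4251 − 388 − 337 = 3526 px; content height = 1058 − 169 − 125 = 764 px.
Lower-right is two-thirds across and two-thirds down within the live area.
x = 388 + 2 × 3526/3 = 388 + 2350.67 ≈ 2739
y = 169 + 2 × 764/3 = 169 + 509.33 ≈ 678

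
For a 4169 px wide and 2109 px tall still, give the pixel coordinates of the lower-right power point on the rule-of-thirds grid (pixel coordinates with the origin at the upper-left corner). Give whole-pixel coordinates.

(2779, 1406)

The lower-right point sits two-thirds of the way across and two-thirds of the way down.
x = 2 × 4169/3 ≈ 2779; y = 2 × 2109/3 ≈ 1406.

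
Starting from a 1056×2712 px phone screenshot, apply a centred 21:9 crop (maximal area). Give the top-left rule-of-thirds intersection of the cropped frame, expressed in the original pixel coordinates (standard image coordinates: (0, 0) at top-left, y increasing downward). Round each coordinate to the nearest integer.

1056/2712 < 21/9, so the 21:9 crop keeps the full width 1056 and trims height to 1056 × 9/21 = 452.57 px.
Top offset = (2712 − 452.57)/2 = 1129.71 px; left offset = 0.
Top-left is one-third across and one-third down within the crop:
x = 0.00 + 1 × 1056.00/3 ≈ 352; y = 1129.71 + 1 × 452.57/3 ≈ 1281.

(352, 1281)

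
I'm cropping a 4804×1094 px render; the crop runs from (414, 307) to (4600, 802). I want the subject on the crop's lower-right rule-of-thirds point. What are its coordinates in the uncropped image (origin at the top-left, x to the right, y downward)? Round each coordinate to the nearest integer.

(3205, 637)

Crop width = 4600 − 414 = 4186 px; one third is 1395.33 px.
Crop height = 802 − 307 = 495 px; one third is 165.00 px.
The lower-right point is two-thirds across and two-thirds down within the crop:
x = 414 + 2 × 1395.33 ≈ 3205; y = 307 + 2 × 165.00 ≈ 637.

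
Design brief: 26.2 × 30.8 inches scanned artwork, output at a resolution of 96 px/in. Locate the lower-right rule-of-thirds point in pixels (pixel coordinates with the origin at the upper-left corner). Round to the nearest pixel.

x = 1677 px, y = 1971 px

In pixels the canvas is 26.2 × 96 = 2515.2 wide and 30.8 × 96 = 2956.8 tall.
The lower-right point is two-thirds across and two-thirds down:
x = 2 × 2515.2/3 ≈ 1677; y = 2 × 2956.8/3 ≈ 1971.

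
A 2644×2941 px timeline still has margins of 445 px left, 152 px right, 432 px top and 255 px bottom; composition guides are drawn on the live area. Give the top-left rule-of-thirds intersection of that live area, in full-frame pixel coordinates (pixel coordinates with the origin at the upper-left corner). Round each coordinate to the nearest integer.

x = 1127 px, y = 1183 px

Content width = 2644 − 445 − 152 = 2047 px; content height = 2941 − 432 − 255 = 2254 px.
Top-left is one-third across and one-third down within the live area.
x = 445 + 1 × 2047/3 = 445 + 682.33 ≈ 1127
y = 432 + 1 × 2254/3 = 432 + 751.33 ≈ 1183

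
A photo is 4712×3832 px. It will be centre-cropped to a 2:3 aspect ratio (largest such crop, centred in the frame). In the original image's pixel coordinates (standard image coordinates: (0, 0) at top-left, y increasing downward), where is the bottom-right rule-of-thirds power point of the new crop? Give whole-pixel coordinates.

4712/3832 > 2/3, so the 2:3 crop keeps the full height 3832 and trims width to 3832 × 2/3 = 2554.67 px.
Left offset = (4712 − 2554.67)/2 = 1078.67 px; top offset = 0.
Bottom-right is two-thirds across and two-thirds down within the crop:
x = 1078.67 + 2 × 2554.67/3 ≈ 2782; y = 0.00 + 2 × 3832.00/3 ≈ 2555.

(2782, 2555)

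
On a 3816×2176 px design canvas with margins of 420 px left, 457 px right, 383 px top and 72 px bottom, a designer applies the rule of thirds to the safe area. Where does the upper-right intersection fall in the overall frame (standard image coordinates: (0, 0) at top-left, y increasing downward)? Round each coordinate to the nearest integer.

(2379, 957)

Content width = 3816 − 420 − 457 = 2939 px; content height = 2176 − 383 − 72 = 1721 px.
Upper-right is two-thirds across and one-third down within the safe area.
x = 420 + 2 × 2939/3 = 420 + 1959.33 ≈ 2379
y = 383 + 1 × 1721/3 = 383 + 573.67 ≈ 957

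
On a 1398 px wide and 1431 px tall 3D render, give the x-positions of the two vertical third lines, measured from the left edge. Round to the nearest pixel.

1398 / 3 = 466, so the vertical lines sit at one and two thirds of 1398.

x = 466 px and x = 932 px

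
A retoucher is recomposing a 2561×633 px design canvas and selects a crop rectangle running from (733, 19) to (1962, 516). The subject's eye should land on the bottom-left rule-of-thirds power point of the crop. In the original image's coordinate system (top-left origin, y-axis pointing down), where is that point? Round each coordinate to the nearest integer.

Crop width = 1962 − 733 = 1229 px; one third is 409.67 px.
Crop height = 516 − 19 = 497 px; one third is 165.67 px.
The bottom-left point is one-third across and two-thirds down within the crop:
x = 733 + 1 × 409.67 ≈ 1143; y = 19 + 2 × 165.67 ≈ 350.

x = 1143 px, y = 350 px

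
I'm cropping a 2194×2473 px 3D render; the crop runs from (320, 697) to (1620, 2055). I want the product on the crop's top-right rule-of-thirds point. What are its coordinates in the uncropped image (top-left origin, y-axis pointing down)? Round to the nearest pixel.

Crop width = 1620 − 320 = 1300 px; one third is 433.33 px.
Crop height = 2055 − 697 = 1358 px; one third is 452.67 px.
The top-right point is two-thirds across and one-third down within the crop:
x = 320 + 2 × 433.33 ≈ 1187; y = 697 + 1 × 452.67 ≈ 1150.

(1187, 1150)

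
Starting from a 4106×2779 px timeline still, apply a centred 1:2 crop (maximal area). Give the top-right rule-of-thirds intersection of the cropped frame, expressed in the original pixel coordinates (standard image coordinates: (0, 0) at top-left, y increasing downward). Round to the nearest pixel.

(2285, 926)

4106/2779 > 1/2, so the 1:2 crop keeps the full height 2779 and trims width to 2779 × 1/2 = 1389.50 px.
Left offset = (4106 − 1389.50)/2 = 1358.25 px; top offset = 0.
Top-right is two-thirds across and one-third down within the crop:
x = 1358.25 + 2 × 1389.50/3 ≈ 2285; y = 0.00 + 1 × 2779.00/3 ≈ 926.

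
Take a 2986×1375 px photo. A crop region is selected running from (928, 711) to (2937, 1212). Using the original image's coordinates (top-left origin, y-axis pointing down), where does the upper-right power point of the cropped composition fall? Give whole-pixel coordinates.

Crop width = 2937 − 928 = 2009 px; one third is 669.67 px.
Crop height = 1212 − 711 = 501 px; one third is 167.00 px.
The upper-right point is two-thirds across and one-third down within the crop:
x = 928 + 2 × 669.67 ≈ 2267; y = 711 + 1 × 167.00 ≈ 878.

x = 2267 px, y = 878 px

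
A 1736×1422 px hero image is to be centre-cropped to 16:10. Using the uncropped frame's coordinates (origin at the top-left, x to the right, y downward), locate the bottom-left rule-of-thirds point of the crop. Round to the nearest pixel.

x = 579 px, y = 892 px

1736/1422 < 16/10, so the 16:10 crop keeps the full width 1736 and trims height to 1736 × 10/16 = 1085.00 px.
Top offset = (1422 − 1085.00)/2 = 168.50 px; left offset = 0.
Bottom-left is one-third across and two-thirds down within the crop:
x = 0.00 + 1 × 1736.00/3 ≈ 579; y = 168.50 + 2 × 1085.00/3 ≈ 892.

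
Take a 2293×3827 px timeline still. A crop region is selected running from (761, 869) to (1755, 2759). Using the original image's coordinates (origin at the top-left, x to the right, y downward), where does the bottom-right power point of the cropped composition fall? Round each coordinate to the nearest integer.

(1424, 2129)

Crop width = 1755 − 761 = 994 px; one third is 331.33 px.
Crop height = 2759 − 869 = 1890 px; one third is 630.00 px.
The bottom-right point is two-thirds across and two-thirds down within the crop:
x = 761 + 2 × 331.33 ≈ 1424; y = 869 + 2 × 630.00 ≈ 2129.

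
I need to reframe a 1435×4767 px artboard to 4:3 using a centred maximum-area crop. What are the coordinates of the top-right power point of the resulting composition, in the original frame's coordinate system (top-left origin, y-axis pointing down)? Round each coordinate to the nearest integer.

1435/4767 < 4/3, so the 4:3 crop keeps the full width 1435 and trims height to 1435 × 3/4 = 1076.25 px.
Top offset = (4767 − 1076.25)/2 = 1845.38 px; left offset = 0.
Top-right is two-thirds across and one-third down within the crop:
x = 0.00 + 2 × 1435.00/3 ≈ 957; y = 1845.38 + 1 × 1076.25/3 ≈ 2204.

x = 957 px, y = 2204 px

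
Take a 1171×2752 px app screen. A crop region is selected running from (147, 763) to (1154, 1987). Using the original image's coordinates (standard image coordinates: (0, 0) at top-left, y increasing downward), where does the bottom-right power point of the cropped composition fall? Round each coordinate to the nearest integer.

Crop width = 1154 − 147 = 1007 px; one third is 335.67 px.
Crop height = 1987 − 763 = 1224 px; one third is 408.00 px.
The bottom-right point is two-thirds across and two-thirds down within the crop:
x = 147 + 2 × 335.67 ≈ 818; y = 763 + 2 × 408.00 ≈ 1579.

(818, 1579)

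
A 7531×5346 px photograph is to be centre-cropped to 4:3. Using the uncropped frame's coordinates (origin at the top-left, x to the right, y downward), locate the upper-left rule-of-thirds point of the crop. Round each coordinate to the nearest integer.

x = 2578 px, y = 1782 px

7531/5346 > 4/3, so the 4:3 crop keeps the full height 5346 and trims width to 5346 × 4/3 = 7128.00 px.
Left offset = (7531 − 7128.00)/2 = 201.50 px; top offset = 0.
Upper-left is one-third across and one-third down within the crop:
x = 201.50 + 1 × 7128.00/3 ≈ 2578; y = 0.00 + 1 × 5346.00/3 ≈ 1782.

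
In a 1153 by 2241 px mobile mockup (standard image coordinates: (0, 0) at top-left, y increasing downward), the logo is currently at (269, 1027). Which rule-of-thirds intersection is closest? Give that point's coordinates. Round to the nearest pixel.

(384, 747)

Third lines: x ∈ {384, 769}, y ∈ {747, 1494}.
269 is closer to x = 384; 1027 is closer to y = 747.
So the nearest intersection is the upper-left power point.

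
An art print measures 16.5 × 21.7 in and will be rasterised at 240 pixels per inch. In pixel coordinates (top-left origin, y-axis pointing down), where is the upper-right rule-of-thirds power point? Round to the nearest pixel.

x = 2640 px, y = 1736 px

In pixels the canvas is 16.5 × 240 = 3960 wide and 21.7 × 240 = 5208 tall.
The upper-right point is two-thirds across and one-third down:
x = 2 × 3960/3 ≈ 2640; y = 1 × 5208/3 ≈ 1736.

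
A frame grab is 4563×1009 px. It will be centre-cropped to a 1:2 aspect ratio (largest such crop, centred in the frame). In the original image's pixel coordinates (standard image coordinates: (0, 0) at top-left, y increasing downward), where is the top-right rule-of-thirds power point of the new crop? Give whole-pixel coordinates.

x = 2366 px, y = 336 px

4563/1009 > 1/2, so the 1:2 crop keeps the full height 1009 and trims width to 1009 × 1/2 = 504.50 px.
Left offset = (4563 − 504.50)/2 = 2029.25 px; top offset = 0.
Top-right is two-thirds across and one-third down within the crop:
x = 2029.25 + 2 × 504.50/3 ≈ 2366; y = 0.00 + 1 × 1009.00/3 ≈ 336.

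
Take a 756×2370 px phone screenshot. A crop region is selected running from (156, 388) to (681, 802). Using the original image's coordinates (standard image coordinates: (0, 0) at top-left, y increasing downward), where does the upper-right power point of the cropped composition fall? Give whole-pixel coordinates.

Crop width = 681 − 156 = 525 px; one third is 175.00 px.
Crop height = 802 − 388 = 414 px; one third is 138.00 px.
The upper-right point is two-thirds across and one-third down within the crop:
x = 156 + 2 × 175.00 ≈ 506; y = 388 + 1 × 138.00 ≈ 526.

(506, 526)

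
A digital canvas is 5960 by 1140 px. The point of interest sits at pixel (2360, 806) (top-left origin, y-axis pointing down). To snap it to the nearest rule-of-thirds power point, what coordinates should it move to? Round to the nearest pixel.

Third lines: x ∈ {1987, 3973}, y ∈ {380, 760}.
2360 is closer to x = 1987; 806 is closer to y = 760.
So the nearest intersection is the lower-left power point.

(1987, 760)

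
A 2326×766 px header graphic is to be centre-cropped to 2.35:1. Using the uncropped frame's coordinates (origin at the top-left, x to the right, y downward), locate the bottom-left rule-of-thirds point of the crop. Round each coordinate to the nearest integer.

2326/766 > 2.35/1, so the 2.35:1 crop keeps the full height 766 and trims width to 766 × 2.35/1 = 1800.10 px.
Left offset = (2326 − 1800.10)/2 = 262.95 px; top offset = 0.
Bottom-left is one-third across and two-thirds down within the crop:
x = 262.95 + 1 × 1800.10/3 ≈ 863; y = 0.00 + 2 × 766.00/3 ≈ 511.

(863, 511)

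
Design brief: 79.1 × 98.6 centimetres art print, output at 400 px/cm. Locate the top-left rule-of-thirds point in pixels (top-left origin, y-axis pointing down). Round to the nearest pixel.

In pixels the canvas is 79.1 × 400 = 31640 wide and 98.6 × 400 = 39440 tall.
The top-left point is one-third across and one-third down:
x = 1 × 31640/3 ≈ 10547; y = 1 × 39440/3 ≈ 13147.

(10547, 13147)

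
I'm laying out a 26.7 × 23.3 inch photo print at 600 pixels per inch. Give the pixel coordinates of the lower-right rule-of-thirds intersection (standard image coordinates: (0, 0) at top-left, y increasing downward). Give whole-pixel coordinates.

In pixels the canvas is 26.7 × 600 = 16020 wide and 23.3 × 600 = 13980 tall.
The lower-right point is two-thirds across and two-thirds down:
x = 2 × 16020/3 ≈ 10680; y = 2 × 13980/3 ≈ 9320.

(10680, 9320)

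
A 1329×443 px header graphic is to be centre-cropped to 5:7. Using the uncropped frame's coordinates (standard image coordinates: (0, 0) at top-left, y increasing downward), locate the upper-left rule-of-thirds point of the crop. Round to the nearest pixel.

(612, 148)

1329/443 > 5/7, so the 5:7 crop keeps the full height 443 and trims width to 443 × 5/7 = 316.43 px.
Left offset = (1329 − 316.43)/2 = 506.29 px; top offset = 0.
Upper-left is one-third across and one-third down within the crop:
x = 506.29 + 1 × 316.43/3 ≈ 612; y = 0.00 + 1 × 443.00/3 ≈ 148.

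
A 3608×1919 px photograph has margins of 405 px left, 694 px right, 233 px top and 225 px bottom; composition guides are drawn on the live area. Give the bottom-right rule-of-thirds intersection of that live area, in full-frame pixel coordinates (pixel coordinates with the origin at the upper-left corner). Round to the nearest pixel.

x = 2078 px, y = 1207 px

Content width = 3608 − 405 − 694 = 2509 px; content height = 1919 − 233 − 225 = 1461 px.
Bottom-right is two-thirds across and two-thirds down within the live area.
x = 405 + 2 × 2509/3 = 405 + 1672.67 ≈ 2078
y = 233 + 2 × 1461/3 = 233 + 974.00 ≈ 1207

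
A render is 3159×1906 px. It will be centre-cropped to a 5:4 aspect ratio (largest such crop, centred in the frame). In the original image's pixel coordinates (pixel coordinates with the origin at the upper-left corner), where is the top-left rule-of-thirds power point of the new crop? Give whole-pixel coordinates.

3159/1906 > 5/4, so the 5:4 crop keeps the full height 1906 and trims width to 1906 × 5/4 = 2382.50 px.
Left offset = (3159 − 2382.50)/2 = 388.25 px; top offset = 0.
Top-left is one-third across and one-third down within the crop:
x = 388.25 + 1 × 2382.50/3 ≈ 1182; y = 0.00 + 1 × 1906.00/3 ≈ 635.

(1182, 635)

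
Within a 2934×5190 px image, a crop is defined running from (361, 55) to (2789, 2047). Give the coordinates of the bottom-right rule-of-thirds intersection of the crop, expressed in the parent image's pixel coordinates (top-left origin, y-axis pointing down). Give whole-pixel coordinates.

Crop width = 2789 − 361 = 2428 px; one third is 809.33 px.
Crop height = 2047 − 55 = 1992 px; one third is 664.00 px.
The bottom-right point is two-thirds across and two-thirds down within the crop:
x = 361 + 2 × 809.33 ≈ 1980; y = 55 + 2 × 664.00 ≈ 1383.

(1980, 1383)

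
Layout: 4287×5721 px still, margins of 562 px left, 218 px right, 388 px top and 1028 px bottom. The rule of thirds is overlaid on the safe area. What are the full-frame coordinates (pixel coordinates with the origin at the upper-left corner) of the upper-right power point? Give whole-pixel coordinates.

Content width = 4287 − 562 − 218 = 3507 px; content height = 5721 − 388 − 1028 = 4305 px.
Upper-right is two-thirds across and one-third down within the safe area.
x = 562 + 2 × 3507/3 = 562 + 2338.00 ≈ 2900
y = 388 + 1 × 4305/3 = 388 + 1435.00 ≈ 1823

x = 2900 px, y = 1823 px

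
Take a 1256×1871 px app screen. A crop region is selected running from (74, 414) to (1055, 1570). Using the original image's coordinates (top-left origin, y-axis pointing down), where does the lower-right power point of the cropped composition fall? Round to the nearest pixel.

Crop width = 1055 − 74 = 981 px; one third is 327.00 px.
Crop height = 1570 − 414 = 1156 px; one third is 385.33 px.
The lower-right point is two-thirds across and two-thirds down within the crop:
x = 74 + 2 × 327.00 ≈ 728; y = 414 + 2 × 385.33 ≈ 1185.

x = 728 px, y = 1185 px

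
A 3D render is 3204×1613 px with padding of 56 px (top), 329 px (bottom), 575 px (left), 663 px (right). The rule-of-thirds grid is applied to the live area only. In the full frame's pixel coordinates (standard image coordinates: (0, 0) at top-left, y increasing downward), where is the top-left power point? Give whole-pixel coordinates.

(1230, 465)

Content width = 3204 − 575 − 663 = 1966 px; content height = 1613 − 56 − 329 = 1228 px.
Top-left is one-third across and one-third down within the live area.
x = 575 + 1 × 1966/3 = 575 + 655.33 ≈ 1230
y = 56 + 1 × 1228/3 = 56 + 409.33 ≈ 465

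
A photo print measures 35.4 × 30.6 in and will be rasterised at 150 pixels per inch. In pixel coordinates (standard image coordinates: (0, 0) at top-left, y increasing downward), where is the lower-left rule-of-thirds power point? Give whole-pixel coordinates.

(1770, 3060)

In pixels the canvas is 35.4 × 150 = 5310 wide and 30.6 × 150 = 4590 tall.
The lower-left point is one-third across and two-thirds down:
x = 1 × 5310/3 ≈ 1770; y = 2 × 4590/3 ≈ 3060.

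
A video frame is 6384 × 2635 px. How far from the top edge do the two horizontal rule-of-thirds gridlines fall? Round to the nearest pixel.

878 px and 1757 px

2635 / 3 = 878.33, so the horizontal lines sit at one and two thirds of 2635.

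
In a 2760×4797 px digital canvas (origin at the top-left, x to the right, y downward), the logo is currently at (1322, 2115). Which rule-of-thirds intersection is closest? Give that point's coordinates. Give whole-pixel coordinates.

(920, 1599)

Third lines: x ∈ {920, 1840}, y ∈ {1599, 3198}.
1322 is closer to x = 920; 2115 is closer to y = 1599.
So the nearest intersection is the upper-left power point.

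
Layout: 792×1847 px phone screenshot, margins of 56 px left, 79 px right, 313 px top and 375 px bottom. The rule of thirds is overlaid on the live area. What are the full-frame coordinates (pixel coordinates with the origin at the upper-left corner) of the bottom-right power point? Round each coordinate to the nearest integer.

Content width = 792 − 56 − 79 = 657 px; content height = 1847 − 313 − 375 = 1159 px.
Bottom-right is two-thirds across and two-thirds down within the live area.
x = 56 + 2 × 657/3 = 56 + 438.00 ≈ 494
y = 313 + 2 × 1159/3 = 313 + 772.67 ≈ 1086

x = 494 px, y = 1086 px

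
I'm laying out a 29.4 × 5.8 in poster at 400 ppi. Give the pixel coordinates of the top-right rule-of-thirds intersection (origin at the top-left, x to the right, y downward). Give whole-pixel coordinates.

In pixels the canvas is 29.4 × 400 = 11760 wide and 5.8 × 400 = 2320 tall.
The top-right point is two-thirds across and one-third down:
x = 2 × 11760/3 ≈ 7840; y = 1 × 2320/3 ≈ 773.

(7840, 773)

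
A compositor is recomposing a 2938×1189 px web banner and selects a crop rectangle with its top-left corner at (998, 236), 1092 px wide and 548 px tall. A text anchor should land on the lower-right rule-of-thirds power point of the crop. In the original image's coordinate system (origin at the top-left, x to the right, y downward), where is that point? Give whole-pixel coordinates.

One third of the crop width 1092 is 364.00 px.
One third of the crop height 548 is 182.67 px.
The lower-right point is two-thirds across and two-thirds down within the crop:
x = 998 + 2 × 364.00 ≈ 1726; y = 236 + 2 × 182.67 ≈ 601.

x = 1726 px, y = 601 px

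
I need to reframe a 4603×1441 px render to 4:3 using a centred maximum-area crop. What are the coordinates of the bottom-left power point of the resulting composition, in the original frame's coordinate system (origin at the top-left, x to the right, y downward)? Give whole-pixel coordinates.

4603/1441 > 4/3, so the 4:3 crop keeps the full height 1441 and trims width to 1441 × 4/3 = 1921.33 px.
Left offset = (4603 − 1921.33)/2 = 1340.83 px; top offset = 0.
Bottom-left is one-third across and two-thirds down within the crop:
x = 1340.83 + 1 × 1921.33/3 ≈ 1981; y = 0.00 + 2 × 1441.00/3 ≈ 961.

(1981, 961)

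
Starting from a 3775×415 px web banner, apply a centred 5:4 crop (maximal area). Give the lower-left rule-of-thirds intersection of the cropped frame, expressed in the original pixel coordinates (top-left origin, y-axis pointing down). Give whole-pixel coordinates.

x = 1801 px, y = 277 px

3775/415 > 5/4, so the 5:4 crop keeps the full height 415 and trims width to 415 × 5/4 = 518.75 px.
Left offset = (3775 − 518.75)/2 = 1628.12 px; top offset = 0.
Lower-left is one-third across and two-thirds down within the crop:
x = 1628.12 + 1 × 518.75/3 ≈ 1801; y = 0.00 + 2 × 415.00/3 ≈ 277.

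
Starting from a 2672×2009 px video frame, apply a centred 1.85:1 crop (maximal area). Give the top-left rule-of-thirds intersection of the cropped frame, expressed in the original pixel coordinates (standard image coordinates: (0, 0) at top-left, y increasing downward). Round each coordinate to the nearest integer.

2672/2009 < 1.85/1, so the 1.85:1 crop keeps the full width 2672 and trims height to 2672 × 1/1.85 = 1444.32 px.
Top offset = (2009 − 1444.32)/2 = 282.34 px; left offset = 0.
Top-left is one-third across and one-third down within the crop:
x = 0.00 + 1 × 2672.00/3 ≈ 891; y = 282.34 + 1 × 1444.32/3 ≈ 764.

x = 891 px, y = 764 px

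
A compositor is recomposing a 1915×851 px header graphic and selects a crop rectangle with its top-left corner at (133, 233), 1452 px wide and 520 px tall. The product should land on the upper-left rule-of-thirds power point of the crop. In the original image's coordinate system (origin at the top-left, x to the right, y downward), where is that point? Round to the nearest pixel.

One third of the crop width 1452 is 484.00 px.
One third of the crop height 520 is 173.33 px.
The upper-left point is one-third across and one-third down within the crop:
x = 133 + 1 × 484.00 ≈ 617; y = 233 + 1 × 173.33 ≈ 406.

(617, 406)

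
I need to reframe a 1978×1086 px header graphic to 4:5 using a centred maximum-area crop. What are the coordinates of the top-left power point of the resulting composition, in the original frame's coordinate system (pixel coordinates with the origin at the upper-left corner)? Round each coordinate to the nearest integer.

(844, 362)

1978/1086 > 4/5, so the 4:5 crop keeps the full height 1086 and trims width to 1086 × 4/5 = 868.80 px.
Left offset = (1978 − 868.80)/2 = 554.60 px; top offset = 0.
Top-left is one-third across and one-third down within the crop:
x = 554.60 + 1 × 868.80/3 ≈ 844; y = 0.00 + 1 × 1086.00/3 ≈ 362.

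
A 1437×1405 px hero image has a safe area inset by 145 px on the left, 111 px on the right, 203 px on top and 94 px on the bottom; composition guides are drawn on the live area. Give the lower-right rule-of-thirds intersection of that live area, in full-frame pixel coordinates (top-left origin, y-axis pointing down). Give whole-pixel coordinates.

x = 932 px, y = 942 px

Content width = 1437 − 145 − 111 = 1181 px; content height = 1405 − 203 − 94 = 1108 px.
Lower-right is two-thirds across and two-thirds down within the live area.
x = 145 + 2 × 1181/3 = 145 + 787.33 ≈ 932
y = 203 + 2 × 1108/3 = 203 + 738.67 ≈ 942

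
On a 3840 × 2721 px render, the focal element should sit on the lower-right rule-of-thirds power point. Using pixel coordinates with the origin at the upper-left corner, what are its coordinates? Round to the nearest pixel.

The lower-right point sits two-thirds of the way across and two-thirds of the way down.
x = 2 × 3840/3 ≈ 2560; y = 2 × 2721/3 ≈ 1814.

x = 2560 px, y = 1814 px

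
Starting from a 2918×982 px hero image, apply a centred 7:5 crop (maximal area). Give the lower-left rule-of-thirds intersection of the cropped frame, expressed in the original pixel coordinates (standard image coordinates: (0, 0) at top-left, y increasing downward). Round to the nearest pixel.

x = 1230 px, y = 655 px

2918/982 > 7/5, so the 7:5 crop keeps the full height 982 and trims width to 982 × 7/5 = 1374.80 px.
Left offset = (2918 − 1374.80)/2 = 771.60 px; top offset = 0.
Lower-left is one-third across and two-thirds down within the crop:
x = 771.60 + 1 × 1374.80/3 ≈ 1230; y = 0.00 + 2 × 982.00/3 ≈ 655.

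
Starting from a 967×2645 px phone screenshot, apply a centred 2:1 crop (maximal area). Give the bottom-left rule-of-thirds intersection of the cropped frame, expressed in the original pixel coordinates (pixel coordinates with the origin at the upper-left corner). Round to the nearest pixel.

x = 322 px, y = 1403 px

967/2645 < 2/1, so the 2:1 crop keeps the full width 967 and trims height to 967 × 1/2 = 483.50 px.
Top offset = (2645 − 483.50)/2 = 1080.75 px; left offset = 0.
Bottom-left is one-third across and two-thirds down within the crop:
x = 0.00 + 1 × 967.00/3 ≈ 322; y = 1080.75 + 2 × 483.50/3 ≈ 1403.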